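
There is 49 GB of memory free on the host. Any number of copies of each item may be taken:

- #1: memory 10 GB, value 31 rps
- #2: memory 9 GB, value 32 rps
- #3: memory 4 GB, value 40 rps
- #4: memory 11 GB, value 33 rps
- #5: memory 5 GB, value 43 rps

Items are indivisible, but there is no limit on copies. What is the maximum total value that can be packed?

483 rps

Best value-per-unit is #3 at 40/4; filling with it alone gives 12×40 = 480.
Optimal mix: 11×#3 + 1×#5 → memory 49, value 483.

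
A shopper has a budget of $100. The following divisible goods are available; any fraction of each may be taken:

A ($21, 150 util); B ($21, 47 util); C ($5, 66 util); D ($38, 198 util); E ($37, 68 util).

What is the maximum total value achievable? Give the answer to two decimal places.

488.57

Take in order of value per unit:
- C (66/5 per unit): all 5 → value 66, running total 66.00
- A (150/21 per unit): all 21 → value 150, running total 216.00
- D (198/38 per unit): all 38 → value 198, running total 414.00
- B (47/21 per unit): all 21 → value 47, running total 461.00
- E (68/37 per unit): 15 of 37 → value 15×68/37 = 27.5676, running total 488.57
Total 488.57.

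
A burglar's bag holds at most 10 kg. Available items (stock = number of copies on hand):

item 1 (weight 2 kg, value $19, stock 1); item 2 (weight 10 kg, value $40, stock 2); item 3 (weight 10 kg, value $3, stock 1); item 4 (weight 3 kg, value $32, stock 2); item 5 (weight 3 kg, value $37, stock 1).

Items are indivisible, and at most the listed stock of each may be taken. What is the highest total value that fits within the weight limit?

Top feasible selections:
- 2×item 4 + 1×item 5: weight 9, value 101
- 1×item 1 + 1×item 4 + 1×item 5: weight 8, value 88
- 1×item 1 + 2×item 4: weight 8, value 83
- 1×item 4 + 1×item 5: weight 6, value 69
Best: $101.

$101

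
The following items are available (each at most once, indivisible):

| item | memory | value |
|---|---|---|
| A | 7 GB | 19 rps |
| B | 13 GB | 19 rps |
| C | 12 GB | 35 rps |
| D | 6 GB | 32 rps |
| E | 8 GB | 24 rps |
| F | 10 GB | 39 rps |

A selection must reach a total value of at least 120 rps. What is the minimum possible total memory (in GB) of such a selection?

Subsets with value ≥ 120, sorted by total memory:
- A+C+D+F: memory 35, value 125
- C+D+E+F: memory 36, value 130
Minimum memory: 35 GB.

35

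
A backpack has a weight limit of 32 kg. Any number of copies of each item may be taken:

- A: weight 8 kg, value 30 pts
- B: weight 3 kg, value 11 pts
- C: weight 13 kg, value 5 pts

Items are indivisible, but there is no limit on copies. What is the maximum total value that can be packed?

120 pts

Best value-per-unit is A at 30/8, and filling with it alone uses weight 4×8=32. No mix of the others beats 4×30 = 120.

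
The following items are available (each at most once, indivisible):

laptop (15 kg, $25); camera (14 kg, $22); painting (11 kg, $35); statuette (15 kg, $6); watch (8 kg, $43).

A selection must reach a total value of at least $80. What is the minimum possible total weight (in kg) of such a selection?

Subsets with value ≥ 80, sorted by total weight:
- camera+painting+watch: weight 33, value 100
- laptop+painting+watch: weight 34, value 103
- painting+statuette+watch: weight 34, value 84
Minimum weight: 33 kg.

33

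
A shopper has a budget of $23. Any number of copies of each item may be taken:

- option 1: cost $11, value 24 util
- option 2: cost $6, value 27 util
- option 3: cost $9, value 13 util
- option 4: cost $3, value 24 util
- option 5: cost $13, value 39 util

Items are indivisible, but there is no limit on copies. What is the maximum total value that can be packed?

Best value-per-unit is option 4 at 24/3, and filling with it alone uses cost 7×3=21. No mix of the others beats 7×24 = 168.

168 util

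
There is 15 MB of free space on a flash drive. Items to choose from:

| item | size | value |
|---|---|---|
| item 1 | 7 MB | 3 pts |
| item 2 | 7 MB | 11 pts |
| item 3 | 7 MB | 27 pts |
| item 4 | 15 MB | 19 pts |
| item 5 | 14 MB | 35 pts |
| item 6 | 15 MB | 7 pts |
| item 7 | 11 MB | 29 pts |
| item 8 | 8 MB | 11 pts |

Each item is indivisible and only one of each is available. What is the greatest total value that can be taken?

38 pts

Check high-value combinations within 15 MB:
- item 2+item 3: size 7+7=14, value 11+27=38
- item 3+item 8: size 7+8=15, value 27+11=38
- item 5: size 14, value 35
- item 1+item 3: size 7+7=14, value 3+27=30
Best: 38 pts.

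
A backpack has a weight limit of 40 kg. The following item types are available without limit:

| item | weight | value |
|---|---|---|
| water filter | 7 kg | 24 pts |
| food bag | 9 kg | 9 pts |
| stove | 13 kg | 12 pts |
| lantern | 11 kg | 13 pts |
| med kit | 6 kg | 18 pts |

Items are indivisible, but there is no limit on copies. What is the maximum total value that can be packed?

Best value-per-unit is water filter at 24/7; filling with it alone gives 5×24 = 120.
Optimal mix: 4×water filter + 2×med kit → weight 40, value 132.

132 pts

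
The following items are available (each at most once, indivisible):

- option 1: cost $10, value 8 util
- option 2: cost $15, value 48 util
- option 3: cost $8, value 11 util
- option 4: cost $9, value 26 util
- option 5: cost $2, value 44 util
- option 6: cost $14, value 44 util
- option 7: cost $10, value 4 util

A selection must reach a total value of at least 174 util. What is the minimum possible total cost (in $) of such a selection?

58

Subsets with value ≥ 174, sorted by total cost:
- option 1+option 2+option 3+option 4+option 5+option 6: cost 58, value 181
- option 2+option 3+option 4+option 5+option 6+option 7: cost 58, value 177
Minimum cost: 58 $.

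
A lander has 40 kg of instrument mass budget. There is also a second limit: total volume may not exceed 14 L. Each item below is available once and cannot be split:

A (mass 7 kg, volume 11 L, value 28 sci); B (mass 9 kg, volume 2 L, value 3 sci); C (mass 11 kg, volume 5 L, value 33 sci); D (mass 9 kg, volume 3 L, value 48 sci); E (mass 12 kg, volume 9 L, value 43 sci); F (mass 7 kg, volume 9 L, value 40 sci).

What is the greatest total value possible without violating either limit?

94 sci

Feasible sets respecting both limits:
- B+D+E: mass 30, volume 14, value 94
- D+E: mass 21, volume 12, value 91
- B+D+F: mass 25, volume 14, value 91
Best: 94 sci.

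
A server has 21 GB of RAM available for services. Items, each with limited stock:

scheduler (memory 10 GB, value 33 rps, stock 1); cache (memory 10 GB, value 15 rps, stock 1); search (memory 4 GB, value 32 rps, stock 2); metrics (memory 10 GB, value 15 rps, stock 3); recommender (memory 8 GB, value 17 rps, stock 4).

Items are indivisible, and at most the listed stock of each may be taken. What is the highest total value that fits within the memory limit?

97 rps

Best selections within memory 21 and stock limits:
- 1×scheduler + 2×search: memory 18, value 97
- 2×search + 1×recommender: memory 16, value 81
Best: 97 rps.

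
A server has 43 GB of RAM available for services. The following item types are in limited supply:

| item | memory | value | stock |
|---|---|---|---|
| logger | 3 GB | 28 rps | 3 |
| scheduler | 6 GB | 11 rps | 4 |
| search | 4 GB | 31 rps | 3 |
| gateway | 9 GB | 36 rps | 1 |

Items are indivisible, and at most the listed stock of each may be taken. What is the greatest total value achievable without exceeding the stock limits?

235 rps

Best selections within memory 43 and stock limits:
- 3×logger + 2×scheduler + 3×search + 1×gateway: memory 42, value 235
- 3×logger + 1×scheduler + 3×search + 1×gateway: memory 36, value 224
Best: 235 rps.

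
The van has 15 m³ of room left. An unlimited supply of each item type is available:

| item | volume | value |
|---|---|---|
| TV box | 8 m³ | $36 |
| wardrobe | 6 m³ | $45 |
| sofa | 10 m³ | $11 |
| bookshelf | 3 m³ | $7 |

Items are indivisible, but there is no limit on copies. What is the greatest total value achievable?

$97

Best value-per-unit is wardrobe at 45/6; filling with it alone gives 2×45 = 90.
Optimal mix: 2×wardrobe + 1×bookshelf → volume 15, value 97.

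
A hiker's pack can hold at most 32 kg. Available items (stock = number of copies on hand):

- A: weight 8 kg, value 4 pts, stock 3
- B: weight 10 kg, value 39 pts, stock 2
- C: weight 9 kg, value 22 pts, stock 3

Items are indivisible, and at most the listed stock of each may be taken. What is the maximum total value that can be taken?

100 pts

Top feasible selections:
- 2×B + 1×C: weight 29, value 100
- 1×B + 2×C: weight 28, value 83
Best: 100 pts.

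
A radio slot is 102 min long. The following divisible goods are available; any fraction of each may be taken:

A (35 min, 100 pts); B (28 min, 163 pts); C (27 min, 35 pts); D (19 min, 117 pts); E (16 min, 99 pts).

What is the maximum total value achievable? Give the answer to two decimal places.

484.19

Take in order of value per unit:
- E (99/16 per unit): all 16 → value 99, running total 99.00
- D (117/19 per unit): all 19 → value 117, running total 216.00
- B (163/28 per unit): all 28 → value 163, running total 379.00
- A (100/35 per unit): all 35 → value 100, running total 479.00
- C (35/27 per unit): 4 of 27 → value 4×35/27 = 5.1852, running total 484.19
Total 484.19.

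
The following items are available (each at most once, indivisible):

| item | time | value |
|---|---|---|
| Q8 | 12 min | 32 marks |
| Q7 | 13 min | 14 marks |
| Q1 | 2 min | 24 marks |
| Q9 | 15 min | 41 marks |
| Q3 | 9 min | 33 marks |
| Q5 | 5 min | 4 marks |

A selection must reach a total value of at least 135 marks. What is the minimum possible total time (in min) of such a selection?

Subsets with value ≥ 135, sorted by total time:
- Q8+Q7+Q1+Q9+Q3: time 51, value 144
- Q8+Q7+Q1+Q9+Q3+Q5: time 56, value 148
Minimum time: 51 min.

51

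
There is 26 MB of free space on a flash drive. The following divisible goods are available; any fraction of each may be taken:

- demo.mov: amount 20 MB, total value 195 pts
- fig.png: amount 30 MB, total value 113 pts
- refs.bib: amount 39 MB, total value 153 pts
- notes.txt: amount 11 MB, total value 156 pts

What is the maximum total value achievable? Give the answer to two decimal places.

Take in order of value per unit:
- notes.txt (156/11 per unit): all 11 → value 156, running total 156.00
- demo.mov (195/20 per unit): 15 of 20 → value 15×195/20 = 146.2500, running total 302.25
Total 302.25.

302.25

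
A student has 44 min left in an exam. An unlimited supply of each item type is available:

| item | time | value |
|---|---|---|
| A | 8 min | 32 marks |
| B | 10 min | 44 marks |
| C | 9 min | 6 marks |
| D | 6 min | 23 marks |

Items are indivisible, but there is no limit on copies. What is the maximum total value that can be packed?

Best value-per-unit is B at 44/10; filling with it alone gives 4×44 = 176.
Optimal mix: 1×A + 3×B + 1×D → time 44, value 187.

187 marks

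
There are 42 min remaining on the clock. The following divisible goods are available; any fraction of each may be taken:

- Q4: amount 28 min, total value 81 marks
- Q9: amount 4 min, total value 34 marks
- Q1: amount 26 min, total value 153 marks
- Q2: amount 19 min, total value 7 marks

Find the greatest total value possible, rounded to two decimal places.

221.71

Take in order of value per unit:
- Q9 (34/4 per unit): all 4 → value 34, running total 34.00
- Q1 (153/26 per unit): all 26 → value 153, running total 187.00
- Q4 (81/28 per unit): 12 of 28 → value 12×81/28 = 34.7143, running total 221.71
Total 221.71.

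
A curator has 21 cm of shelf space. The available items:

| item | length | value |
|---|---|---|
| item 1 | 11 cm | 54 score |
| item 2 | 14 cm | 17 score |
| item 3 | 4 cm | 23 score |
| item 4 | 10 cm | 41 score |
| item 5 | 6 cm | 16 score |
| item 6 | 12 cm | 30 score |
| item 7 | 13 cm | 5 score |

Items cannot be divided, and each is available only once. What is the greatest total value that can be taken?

95 score

Check high-value combinations within 21 cm:
- item 1+item 4: length 11+10=21, value 54+41=95
- item 1+item 3+item 5: length 11+4+6=21, value 54+23+16=93
- item 3+item 4+item 5: length 4+10+6=20, value 23+41+16=80
- item 1+item 3: length 11+4=15, value 54+23=77
Best: 95 score.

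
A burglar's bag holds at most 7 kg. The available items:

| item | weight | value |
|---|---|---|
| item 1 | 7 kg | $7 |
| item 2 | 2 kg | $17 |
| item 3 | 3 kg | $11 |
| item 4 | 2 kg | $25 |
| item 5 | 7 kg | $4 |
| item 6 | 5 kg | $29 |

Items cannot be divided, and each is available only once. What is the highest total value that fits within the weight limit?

$54

Check high-value combinations within 7 kg:
- item 4+item 6: weight 2+5=7, value 25+29=54
- item 2+item 3+item 4: weight 2+3+2=7, value 17+11+25=53
- item 2+item 6: weight 2+5=7, value 17+29=46
Best: $54.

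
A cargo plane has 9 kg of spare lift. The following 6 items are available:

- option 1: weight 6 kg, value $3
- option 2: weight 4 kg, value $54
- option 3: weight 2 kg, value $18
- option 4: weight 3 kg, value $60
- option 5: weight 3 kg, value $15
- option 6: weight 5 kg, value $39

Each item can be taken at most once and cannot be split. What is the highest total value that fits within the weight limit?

Check high-value combinations within 9 kg:
- option 2+option 3+option 4: weight 4+2+3=9, value 54+18+60=132
- option 2+option 4: weight 4+3=7, value 54+60=114
- option 4+option 6: weight 3+5=8, value 60+39=99
Best: $132.

$132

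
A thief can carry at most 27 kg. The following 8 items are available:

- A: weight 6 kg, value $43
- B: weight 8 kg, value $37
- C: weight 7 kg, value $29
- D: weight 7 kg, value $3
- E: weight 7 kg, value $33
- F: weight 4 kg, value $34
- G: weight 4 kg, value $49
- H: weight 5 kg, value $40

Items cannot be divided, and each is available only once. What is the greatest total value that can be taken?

$203

Check high-value combinations within 27 kg:
- A+B+F+G+H: weight 6+8+4+4+5=27, value 43+37+34+49+40=203
- A+E+F+G+H: weight 6+7+4+4+5=26, value 43+33+34+49+40=199
- A+C+F+G+H: weight 6+7+4+4+5=26, value 43+29+34+49+40=195
- C+E+F+G+H: weight 7+7+4+4+5=27, value 29+33+34+49+40=185
Best: $203.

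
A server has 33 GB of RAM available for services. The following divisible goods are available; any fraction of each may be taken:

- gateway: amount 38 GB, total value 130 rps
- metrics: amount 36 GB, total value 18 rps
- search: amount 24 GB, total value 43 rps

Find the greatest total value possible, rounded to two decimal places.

Take in order of value per unit:
- gateway (130/38 per unit): 33 of 38 → value 33×130/38 = 112.8947, running total 112.89
Total 112.89.

112.89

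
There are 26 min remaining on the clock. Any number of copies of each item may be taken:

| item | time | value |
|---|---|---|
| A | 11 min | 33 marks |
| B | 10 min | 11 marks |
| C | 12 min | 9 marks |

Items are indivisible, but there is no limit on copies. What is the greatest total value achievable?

66 marks

Best value-per-unit is A at 33/11, and filling with it alone uses time 2×11=22. No mix of the others beats 2×33 = 66.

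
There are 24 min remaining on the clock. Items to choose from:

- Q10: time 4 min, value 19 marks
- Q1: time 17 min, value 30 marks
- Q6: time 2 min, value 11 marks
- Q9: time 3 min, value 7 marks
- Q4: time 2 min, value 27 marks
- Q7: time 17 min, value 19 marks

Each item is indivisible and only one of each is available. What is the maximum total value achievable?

Check high-value combinations within 24 min:
- Q10+Q1+Q4: time 4+17+2=23, value 19+30+27=76
- Q1+Q6+Q9+Q4: time 17+2+3+2=24, value 30+11+7+27=75
- Q1+Q6+Q4: time 17+2+2=21, value 30+11+27=68
- Q10+Q4+Q7: time 4+2+17=23, value 19+27+19=65
Best: 76 marks.

76 marks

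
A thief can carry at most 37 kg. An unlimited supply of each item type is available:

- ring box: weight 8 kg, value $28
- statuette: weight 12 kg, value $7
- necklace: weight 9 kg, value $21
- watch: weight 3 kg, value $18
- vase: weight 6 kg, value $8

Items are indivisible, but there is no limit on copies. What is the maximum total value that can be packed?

Best value-per-unit is watch at 18/3, and filling with it alone uses weight 12×3=36. No mix of the others beats 12×18 = 216.

$216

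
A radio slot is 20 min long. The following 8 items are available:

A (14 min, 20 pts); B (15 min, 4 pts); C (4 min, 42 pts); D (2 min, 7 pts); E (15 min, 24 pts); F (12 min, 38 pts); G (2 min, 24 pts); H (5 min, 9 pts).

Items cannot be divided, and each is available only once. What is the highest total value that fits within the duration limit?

Check high-value combinations within 20 min:
- C+D+F+G: duration 4+2+12+2=20, value 42+7+38+24=111
- C+F+G: duration 4+12+2=18, value 42+38+24=104
- C+D+F: duration 4+2+12=18, value 42+7+38=87
Best: 111 pts.

111 pts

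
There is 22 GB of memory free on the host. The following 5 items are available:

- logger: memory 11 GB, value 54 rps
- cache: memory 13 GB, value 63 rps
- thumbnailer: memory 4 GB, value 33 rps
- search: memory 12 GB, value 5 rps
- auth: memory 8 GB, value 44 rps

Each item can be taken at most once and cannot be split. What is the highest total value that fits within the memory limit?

Check high-value combinations within 22 GB:
- cache+auth: memory 13+8=21, value 63+44=107
- logger+auth: memory 11+8=19, value 54+44=98
- cache+thumbnailer: memory 13+4=17, value 63+33=96
- logger+thumbnailer: memory 11+4=15, value 54+33=87
- thumbnailer+auth: memory 4+8=12, value 33+44=77
Best: 107 rps.

107 rps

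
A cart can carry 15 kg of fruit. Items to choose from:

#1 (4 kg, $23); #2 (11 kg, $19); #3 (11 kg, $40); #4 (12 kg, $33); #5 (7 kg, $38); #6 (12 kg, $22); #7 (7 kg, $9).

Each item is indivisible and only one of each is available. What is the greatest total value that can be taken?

Check high-value combinations within 15 kg:
- #1+#3: weight 4+11=15, value 23+40=63
- #1+#5: weight 4+7=11, value 23+38=61
- #5+#7: weight 7+7=14, value 38+9=47
Best: $63.

$63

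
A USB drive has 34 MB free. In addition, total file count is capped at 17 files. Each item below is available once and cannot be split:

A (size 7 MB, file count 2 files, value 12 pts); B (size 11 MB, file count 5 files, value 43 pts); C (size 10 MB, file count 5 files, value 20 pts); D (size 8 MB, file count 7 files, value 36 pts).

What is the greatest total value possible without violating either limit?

99 pts

Feasible sets respecting both limits:
- B+C+D: size 29, file count 17, value 99
- A+B+D: size 26, file count 14, value 91
- B+D: size 19, file count 12, value 79
Best: 99 pts.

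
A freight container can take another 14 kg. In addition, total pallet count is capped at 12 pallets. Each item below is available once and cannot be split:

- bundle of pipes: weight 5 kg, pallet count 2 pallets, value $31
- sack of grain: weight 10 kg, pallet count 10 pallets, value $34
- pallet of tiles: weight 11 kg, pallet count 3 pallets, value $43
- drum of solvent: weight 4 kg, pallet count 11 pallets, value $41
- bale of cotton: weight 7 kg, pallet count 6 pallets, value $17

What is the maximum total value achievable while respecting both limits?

$48

Feasible sets respecting both limits:
- bundle of pipes+bale of cotton: weight 12, pallet count 8, value 48
- pallet of tiles: weight 11, pallet count 3, value 43
- drum of solvent: weight 4, pallet count 11, value 41
Best: $48.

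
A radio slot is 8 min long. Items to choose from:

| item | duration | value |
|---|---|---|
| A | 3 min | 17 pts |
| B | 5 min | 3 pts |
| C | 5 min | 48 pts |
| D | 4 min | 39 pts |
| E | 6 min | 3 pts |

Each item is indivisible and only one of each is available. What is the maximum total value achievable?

This is a 0/1 knapsack; check combinations near the capacity.
- A+C: duration 3+5=8, value 17+48=65
- A+D: duration 3+4=7, value 17+39=56
- C: duration 5, value 48
- D: duration 4, value 39
- A+B: duration 3+5=8, value 17+3=20
Best: 65 pts.

65 pts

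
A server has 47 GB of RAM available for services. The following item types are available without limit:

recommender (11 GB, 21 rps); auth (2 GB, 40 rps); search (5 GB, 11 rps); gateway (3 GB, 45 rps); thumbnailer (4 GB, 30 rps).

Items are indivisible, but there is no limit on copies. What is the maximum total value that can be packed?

Best value-per-unit is auth at 40/2; filling with it alone gives 23×40 = 920.
Optimal mix: 22×auth + 1×gateway → memory 47, value 925.

925 rps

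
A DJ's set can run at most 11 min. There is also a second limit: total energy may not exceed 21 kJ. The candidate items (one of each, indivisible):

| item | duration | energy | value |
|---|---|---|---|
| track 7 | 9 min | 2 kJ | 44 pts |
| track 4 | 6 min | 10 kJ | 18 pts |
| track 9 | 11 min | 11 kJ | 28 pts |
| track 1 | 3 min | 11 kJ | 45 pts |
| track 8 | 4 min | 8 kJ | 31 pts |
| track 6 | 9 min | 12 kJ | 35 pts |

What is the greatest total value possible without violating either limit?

76 pts

Feasible sets respecting both limits:
- track 1+track 8: duration 7, energy 19, value 76
- track 4+track 1: duration 9, energy 21, value 63
- track 4+track 8: duration 10, energy 18, value 49
- track 1: duration 3, energy 11, value 45
Best: 76 pts.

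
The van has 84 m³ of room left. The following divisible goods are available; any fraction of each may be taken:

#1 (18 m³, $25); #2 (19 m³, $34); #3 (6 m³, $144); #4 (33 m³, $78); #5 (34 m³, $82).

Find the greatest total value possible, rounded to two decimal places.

323.68

Take in order of value per unit:
- #3 (144/6 per unit): all 6 → value 144, running total 144.00
- #5 (82/34 per unit): all 34 → value 82, running total 226.00
- #4 (78/33 per unit): all 33 → value 78, running total 304.00
- #2 (34/19 per unit): 11 of 19 → value 11×34/19 = 19.6842, running total 323.68
Total 323.68.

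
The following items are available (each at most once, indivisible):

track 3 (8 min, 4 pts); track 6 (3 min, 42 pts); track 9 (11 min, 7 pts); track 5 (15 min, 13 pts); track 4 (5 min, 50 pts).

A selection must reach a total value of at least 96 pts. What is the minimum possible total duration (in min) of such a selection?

16

Subsets with value ≥ 96, sorted by total duration:
- track 3+track 6+track 4: duration 16, value 96
- track 6+track 9+track 4: duration 19, value 99
Minimum duration: 16 min.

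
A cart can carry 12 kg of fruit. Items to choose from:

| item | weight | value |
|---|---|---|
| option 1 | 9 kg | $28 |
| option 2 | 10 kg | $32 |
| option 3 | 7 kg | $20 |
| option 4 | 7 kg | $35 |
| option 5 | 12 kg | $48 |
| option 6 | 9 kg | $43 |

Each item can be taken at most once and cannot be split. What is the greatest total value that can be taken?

$48

Check high-value combinations within 12 kg:
- option 5: weight 12, value 48
- option 6: weight 9, value 43
- option 4: weight 7, value 35
- option 2: weight 10, value 32
Best: $48.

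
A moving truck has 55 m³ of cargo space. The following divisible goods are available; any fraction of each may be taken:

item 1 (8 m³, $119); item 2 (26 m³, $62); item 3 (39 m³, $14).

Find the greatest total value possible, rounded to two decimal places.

188.54

Take in order of value per unit:
- item 1 (119/8 per unit): all 8 → value 119, running total 119.00
- item 2 (62/26 per unit): all 26 → value 62, running total 181.00
- item 3 (14/39 per unit): 21 of 39 → value 21×14/39 = 7.5385, running total 188.54
Total 188.54.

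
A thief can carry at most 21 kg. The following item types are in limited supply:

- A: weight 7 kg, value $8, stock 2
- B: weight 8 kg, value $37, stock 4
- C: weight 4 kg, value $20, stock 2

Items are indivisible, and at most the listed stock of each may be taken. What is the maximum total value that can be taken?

Top feasible selections:
- 2×B + 1×C: weight 20, value 94
- 1×B + 2×C: weight 16, value 77
- 2×B: weight 16, value 74
Best: $94.

$94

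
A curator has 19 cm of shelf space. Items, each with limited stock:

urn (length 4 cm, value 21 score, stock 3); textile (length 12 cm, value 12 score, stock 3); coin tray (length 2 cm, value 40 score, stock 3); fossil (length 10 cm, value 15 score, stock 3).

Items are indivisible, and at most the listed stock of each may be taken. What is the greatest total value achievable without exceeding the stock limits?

Top feasible selections:
- 3×urn + 3×coin tray: length 18, value 183
- 2×urn + 3×coin tray: length 14, value 162
- 3×urn + 2×coin tray: length 16, value 143
Best: 183 score.

183 score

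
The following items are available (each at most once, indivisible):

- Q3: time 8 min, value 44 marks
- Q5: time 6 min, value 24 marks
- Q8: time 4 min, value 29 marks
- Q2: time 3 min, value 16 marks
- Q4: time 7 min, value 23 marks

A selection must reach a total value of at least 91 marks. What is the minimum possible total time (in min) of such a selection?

Subsets with value ≥ 91, sorted by total time:
- Q3+Q5+Q8: time 18, value 97
- Q3+Q8+Q4: time 19, value 96
- Q5+Q8+Q2+Q4: time 20, value 92
Minimum time: 18 min.

18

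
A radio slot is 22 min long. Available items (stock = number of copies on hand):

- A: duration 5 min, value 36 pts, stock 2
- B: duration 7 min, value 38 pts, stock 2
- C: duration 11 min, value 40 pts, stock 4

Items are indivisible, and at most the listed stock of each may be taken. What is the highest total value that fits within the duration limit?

112 pts

Top feasible selections:
- 1×A + 2×B: duration 19, value 112
- 2×A + 1×C: duration 21, value 112
Best: 112 pts.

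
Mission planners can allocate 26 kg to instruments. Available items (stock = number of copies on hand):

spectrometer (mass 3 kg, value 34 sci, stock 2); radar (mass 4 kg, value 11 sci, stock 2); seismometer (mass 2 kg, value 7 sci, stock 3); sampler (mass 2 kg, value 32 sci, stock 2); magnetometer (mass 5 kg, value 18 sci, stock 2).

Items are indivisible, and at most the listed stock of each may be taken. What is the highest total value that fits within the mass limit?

Top feasible selections:
- 2×spectrometer + 3×seismometer + 2×sampler + 2×magnetometer: mass 26, value 189
- 2×spectrometer + 1×radar + 1×seismometer + 2×sampler + 2×magnetometer: mass 26, value 186
- 2×spectrometer + 2×seismometer + 2×sampler + 2×magnetometer: mass 24, value 182
- 2×spectrometer + 1×radar + 3×seismometer + 2×sampler + 1×magnetometer: mass 25, value 182
Best: 189 sci.

189 sci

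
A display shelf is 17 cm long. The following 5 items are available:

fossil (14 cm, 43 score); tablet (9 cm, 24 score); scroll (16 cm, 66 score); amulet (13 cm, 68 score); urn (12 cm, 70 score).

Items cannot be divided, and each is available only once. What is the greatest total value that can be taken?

70 score

This is a 0/1 knapsack; check combinations near the capacity.
- urn: length 12, value 70
- amulet: length 13, value 68
- scroll: length 16, value 66
- fossil: length 14, value 43
Best: 70 score.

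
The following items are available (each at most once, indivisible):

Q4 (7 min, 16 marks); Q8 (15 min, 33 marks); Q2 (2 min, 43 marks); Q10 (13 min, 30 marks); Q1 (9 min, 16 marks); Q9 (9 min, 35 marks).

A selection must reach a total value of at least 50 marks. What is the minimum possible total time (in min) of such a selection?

9

Subsets with value ≥ 50, sorted by total time:
- Q4+Q2: time 9, value 59
- Q2+Q9: time 11, value 78
Minimum time: 9 min.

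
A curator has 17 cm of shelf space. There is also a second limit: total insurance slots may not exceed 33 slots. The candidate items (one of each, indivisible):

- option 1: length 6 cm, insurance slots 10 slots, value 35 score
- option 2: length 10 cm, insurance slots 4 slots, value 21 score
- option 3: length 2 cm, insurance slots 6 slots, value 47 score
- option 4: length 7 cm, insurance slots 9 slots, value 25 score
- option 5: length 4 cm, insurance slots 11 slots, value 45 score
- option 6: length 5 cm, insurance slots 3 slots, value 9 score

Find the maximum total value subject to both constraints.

Feasible sets respecting both limits:
- option 1+option 3+option 5+option 6: length 17, insurance slots 30, value 136
- option 1+option 3+option 5: length 12, insurance slots 27, value 127
- option 3+option 4+option 5: length 13, insurance slots 26, value 117
Best: 136 score.

136 score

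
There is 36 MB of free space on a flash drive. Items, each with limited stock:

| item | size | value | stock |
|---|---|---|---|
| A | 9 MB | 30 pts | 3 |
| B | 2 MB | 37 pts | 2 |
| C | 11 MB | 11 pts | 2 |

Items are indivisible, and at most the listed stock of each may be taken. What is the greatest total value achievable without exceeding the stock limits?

Best selections within size 36 and stock limits:
- 3×A + 2×B: size 31, value 164
- 2×A + 2×B + 1×C: size 33, value 145
- 2×A + 2×B: size 22, value 134
Best: 164 pts.

164 pts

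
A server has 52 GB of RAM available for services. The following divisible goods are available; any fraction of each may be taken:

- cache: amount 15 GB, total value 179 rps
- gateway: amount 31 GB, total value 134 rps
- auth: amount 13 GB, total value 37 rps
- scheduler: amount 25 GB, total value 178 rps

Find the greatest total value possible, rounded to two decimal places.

Take in order of value per unit:
- cache (179/15 per unit): all 15 → value 179, running total 179.00
- scheduler (178/25 per unit): all 25 → value 178, running total 357.00
- gateway (134/31 per unit): 12 of 31 → value 12×134/31 = 51.8710, running total 408.87
Total 408.87.

408.87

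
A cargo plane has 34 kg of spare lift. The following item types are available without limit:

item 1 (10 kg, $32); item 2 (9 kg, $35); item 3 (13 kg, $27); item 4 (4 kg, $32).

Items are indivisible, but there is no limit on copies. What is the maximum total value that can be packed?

$256

Best value-per-unit is item 4 at 32/4, and filling with it alone uses weight 8×4=32. No mix of the others beats 8×32 = 256.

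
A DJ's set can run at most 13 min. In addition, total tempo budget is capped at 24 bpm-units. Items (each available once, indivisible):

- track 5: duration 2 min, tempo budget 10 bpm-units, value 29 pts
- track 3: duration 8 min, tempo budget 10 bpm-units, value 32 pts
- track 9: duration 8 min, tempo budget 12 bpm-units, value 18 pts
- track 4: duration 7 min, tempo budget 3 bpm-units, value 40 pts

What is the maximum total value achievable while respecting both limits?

Feasible sets respecting both limits:
- track 5+track 4: duration 9, tempo budget 13, value 69
- track 5+track 3: duration 10, tempo budget 20, value 61
- track 5+track 9: duration 10, tempo budget 22, value 47
Best: 69 pts.

69 pts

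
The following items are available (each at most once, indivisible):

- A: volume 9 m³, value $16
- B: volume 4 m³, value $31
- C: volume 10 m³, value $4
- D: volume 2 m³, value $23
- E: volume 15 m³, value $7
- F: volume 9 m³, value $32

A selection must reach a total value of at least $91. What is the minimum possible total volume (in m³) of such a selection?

Subsets with value ≥ 91, sorted by total volume:
- A+B+D+F: volume 24, value 102
- B+D+E+F: volume 30, value 93
- A+B+C+D+F: volume 34, value 106
- A+B+D+E+F: volume 39, value 109
Minimum volume: 24 m³.

24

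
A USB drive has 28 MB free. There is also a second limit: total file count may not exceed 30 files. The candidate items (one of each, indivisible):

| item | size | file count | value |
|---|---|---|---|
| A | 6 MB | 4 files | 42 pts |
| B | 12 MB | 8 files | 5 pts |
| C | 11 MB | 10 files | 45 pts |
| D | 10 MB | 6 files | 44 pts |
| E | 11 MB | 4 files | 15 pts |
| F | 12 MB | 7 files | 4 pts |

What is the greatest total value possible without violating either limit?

131 pts

Feasible sets respecting both limits:
- A+C+D: size 27, file count 20, value 131
- A+C+E: size 28, file count 18, value 102
- A+D+E: size 27, file count 14, value 101
Best: 131 pts.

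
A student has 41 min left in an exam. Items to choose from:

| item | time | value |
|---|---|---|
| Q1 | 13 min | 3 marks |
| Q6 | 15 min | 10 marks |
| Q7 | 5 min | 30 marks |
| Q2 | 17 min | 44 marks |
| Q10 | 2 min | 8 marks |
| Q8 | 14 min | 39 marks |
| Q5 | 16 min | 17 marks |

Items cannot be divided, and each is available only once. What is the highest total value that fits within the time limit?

Check high-value combinations within 41 min:
- Q7+Q2+Q10+Q8: time 5+17+2+14=38, value 30+44+8+39=121
- Q7+Q2+Q8: time 5+17+14=36, value 30+44+39=113
- Q7+Q2+Q10+Q5: time 5+17+2+16=40, value 30+44+8+17=99
- Q7+Q10+Q8+Q5: time 5+2+14+16=37, value 30+8+39+17=94
Best: 121 marks.

121 marks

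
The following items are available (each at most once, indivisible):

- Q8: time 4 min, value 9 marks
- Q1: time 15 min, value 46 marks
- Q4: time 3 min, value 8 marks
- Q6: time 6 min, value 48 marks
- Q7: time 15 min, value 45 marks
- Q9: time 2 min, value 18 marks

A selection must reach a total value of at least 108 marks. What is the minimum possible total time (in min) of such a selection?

23

Subsets with value ≥ 108, sorted by total time:
- Q1+Q6+Q9: time 23, value 112
- Q6+Q7+Q9: time 23, value 111
- Q1+Q4+Q6+Q9: time 26, value 120
Minimum time: 23 min.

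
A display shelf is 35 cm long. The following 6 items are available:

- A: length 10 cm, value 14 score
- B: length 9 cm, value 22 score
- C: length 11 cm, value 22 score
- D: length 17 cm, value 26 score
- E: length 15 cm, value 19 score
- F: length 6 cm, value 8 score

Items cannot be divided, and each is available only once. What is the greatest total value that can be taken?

Check high-value combinations within 35 cm:
- B+C+E: length 9+11+15=35, value 22+22+19=63
- A+B+C: length 10+9+11=30, value 14+22+22=58
- B+D+F: length 9+17+6=32, value 22+26+8=56
- C+D+F: length 11+17+6=34, value 22+26+8=56
- A+B+E: length 10+9+15=34, value 14+22+19=55
Best: 63 score.

63 score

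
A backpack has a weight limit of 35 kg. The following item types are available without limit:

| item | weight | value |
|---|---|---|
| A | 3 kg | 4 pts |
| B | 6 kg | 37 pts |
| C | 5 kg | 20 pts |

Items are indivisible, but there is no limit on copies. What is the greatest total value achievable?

205 pts

Best value-per-unit is B at 37/6; filling with it alone gives 5×37 = 185.
Optimal mix: 5×B + 1×C → weight 35, value 205.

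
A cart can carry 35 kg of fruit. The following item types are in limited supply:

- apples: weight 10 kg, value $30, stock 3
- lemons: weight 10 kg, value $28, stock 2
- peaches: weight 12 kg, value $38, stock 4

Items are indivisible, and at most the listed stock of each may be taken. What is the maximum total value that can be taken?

$106

Best selections within weight 35 and stock limits:
- 1×apples + 2×peaches: weight 34, value 106
- 1×lemons + 2×peaches: weight 34, value 104
- 2×apples + 1×peaches: weight 32, value 98
- 1×apples + 1×lemons + 1×peaches: weight 32, value 96
Best: $106.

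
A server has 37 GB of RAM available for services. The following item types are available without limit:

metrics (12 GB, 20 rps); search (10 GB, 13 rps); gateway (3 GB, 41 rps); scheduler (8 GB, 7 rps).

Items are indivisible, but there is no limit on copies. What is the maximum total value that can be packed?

492 rps

Best value-per-unit is gateway at 41/3, and filling with it alone uses memory 12×3=36. No mix of the others beats 12×41 = 492.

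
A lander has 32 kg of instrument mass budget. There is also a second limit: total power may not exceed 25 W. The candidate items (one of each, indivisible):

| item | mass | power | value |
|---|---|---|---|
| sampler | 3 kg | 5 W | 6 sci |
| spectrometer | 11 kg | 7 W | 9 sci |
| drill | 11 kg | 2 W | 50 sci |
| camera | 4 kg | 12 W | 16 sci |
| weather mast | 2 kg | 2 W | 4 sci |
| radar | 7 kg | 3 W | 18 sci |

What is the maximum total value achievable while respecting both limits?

Feasible sets respecting both limits:
- sampler+drill+camera+weather mast+radar: mass 27, power 24, value 94
- sampler+drill+camera+radar: mass 25, power 22, value 90
- drill+camera+weather mast+radar: mass 24, power 19, value 88
- drill+camera+radar: mass 22, power 17, value 84
Best: 94 sci.

94 sci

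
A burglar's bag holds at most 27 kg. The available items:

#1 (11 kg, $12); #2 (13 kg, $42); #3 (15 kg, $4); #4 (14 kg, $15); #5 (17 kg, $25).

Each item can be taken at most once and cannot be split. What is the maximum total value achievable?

$57

Check high-value combinations within 27 kg:
- #2+#4: weight 13+14=27, value 42+15=57
- #1+#2: weight 11+13=24, value 12+42=54
- #2: weight 13, value 42
- #1+#4: weight 11+14=25, value 12+15=27
Best: $57.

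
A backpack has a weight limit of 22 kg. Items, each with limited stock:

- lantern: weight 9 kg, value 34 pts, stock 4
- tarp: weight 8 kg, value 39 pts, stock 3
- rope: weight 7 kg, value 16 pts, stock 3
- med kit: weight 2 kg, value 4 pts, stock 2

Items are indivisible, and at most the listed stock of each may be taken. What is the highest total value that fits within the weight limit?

Top feasible selections:
- 2×tarp + 2×med kit: weight 20, value 86
- 2×tarp + 1×med kit: weight 18, value 82
Best: 86 pts.

86 pts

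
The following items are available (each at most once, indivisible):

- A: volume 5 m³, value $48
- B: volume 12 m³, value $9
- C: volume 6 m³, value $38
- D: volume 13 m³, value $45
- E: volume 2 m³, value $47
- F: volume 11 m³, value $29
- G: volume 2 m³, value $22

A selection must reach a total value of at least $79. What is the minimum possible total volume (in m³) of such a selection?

Subsets with value ≥ 79, sorted by total volume:
- A+E: volume 7, value 95
- C+E: volume 8, value 85
- A+E+G: volume 9, value 117
- C+E+G: volume 10, value 107
Minimum volume: 7 m³.

7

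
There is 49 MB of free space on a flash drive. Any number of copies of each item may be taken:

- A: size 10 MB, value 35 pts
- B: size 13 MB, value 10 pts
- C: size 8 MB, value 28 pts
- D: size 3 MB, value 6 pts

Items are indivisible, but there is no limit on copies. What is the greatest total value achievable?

168 pts

Best value-per-unit is A at 35/10; filling with it alone gives 4×35 = 140.
Optimal mix: 4×A + 1×C → size 48, value 168.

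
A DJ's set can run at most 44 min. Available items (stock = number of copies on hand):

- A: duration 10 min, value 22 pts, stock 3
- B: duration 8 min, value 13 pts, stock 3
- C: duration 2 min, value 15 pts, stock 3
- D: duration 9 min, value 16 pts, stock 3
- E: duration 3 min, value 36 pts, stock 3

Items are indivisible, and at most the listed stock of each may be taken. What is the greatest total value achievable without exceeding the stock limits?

213 pts

Top feasible selections:
- 2×A + 3×C + 1×D + 3×E: duration 44, value 213
- 2×A + 1×B + 3×C + 3×E: duration 43, value 210
- 1×A + 3×C + 2×D + 3×E: duration 43, value 207
Best: 213 pts.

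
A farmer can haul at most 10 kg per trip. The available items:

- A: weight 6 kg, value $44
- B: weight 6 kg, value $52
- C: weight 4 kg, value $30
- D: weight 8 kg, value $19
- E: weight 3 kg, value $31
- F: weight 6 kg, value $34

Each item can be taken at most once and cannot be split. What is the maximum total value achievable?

This is a 0/1 knapsack; check combinations near the capacity.
- B+E: weight 6+3=9, value 52+31=83
- B+C: weight 6+4=10, value 52+30=82
- A+E: weight 6+3=9, value 44+31=75
- A+C: weight 6+4=10, value 44+30=74
- E+F: weight 3+6=9, value 31+34=65
Best: $83.

$83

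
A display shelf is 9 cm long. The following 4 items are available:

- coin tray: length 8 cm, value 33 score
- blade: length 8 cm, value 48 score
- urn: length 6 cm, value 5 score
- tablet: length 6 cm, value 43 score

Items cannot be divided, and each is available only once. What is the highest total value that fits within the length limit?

Check high-value combinations within 9 cm:
- blade: length 8, value 48
- tablet: length 6, value 43
- coin tray: length 8, value 33
- urn: length 6, value 5
Best: 48 score.

48 score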